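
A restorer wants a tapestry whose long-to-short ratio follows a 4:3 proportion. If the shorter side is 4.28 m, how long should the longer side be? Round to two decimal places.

4:3 ≈ 1.33333.
Longer side = 4.28 × 1.33333 ≈ 5.7067 → 5.71 m.

5.71 m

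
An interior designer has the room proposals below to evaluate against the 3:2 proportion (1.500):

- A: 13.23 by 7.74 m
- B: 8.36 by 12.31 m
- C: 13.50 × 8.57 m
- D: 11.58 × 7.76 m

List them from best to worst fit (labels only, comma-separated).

D, B, C, A

Ratios: A = 13.23 / 7.74 ≈ 1.709; B = 12.31 / 8.36 ≈ 1.472; C = 13.50 / 8.57 ≈ 1.575; D = 11.58 / 7.76 ≈ 1.492.
|Δ from 1.500|: A 0.209; B 0.028; C 0.075; D 0.008.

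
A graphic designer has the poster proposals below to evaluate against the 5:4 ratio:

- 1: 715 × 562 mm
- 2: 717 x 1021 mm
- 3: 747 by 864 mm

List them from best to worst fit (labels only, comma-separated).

1: 715/562 ≈ 1.272 → |1.272 − 1.250| = 0.022
2: 1021/717 ≈ 1.424 → |1.424 − 1.250| = 0.174
3: 864/747 ≈ 1.157 → |1.157 − 1.250| = 0.093

1, 3, 2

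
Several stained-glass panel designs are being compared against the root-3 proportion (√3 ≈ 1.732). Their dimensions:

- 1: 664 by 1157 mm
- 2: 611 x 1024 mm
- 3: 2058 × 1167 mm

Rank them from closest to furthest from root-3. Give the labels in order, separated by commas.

1: 1157/664 ≈ 1.742 → |1.742 − 1.732| = 0.010
2: 1024/611 ≈ 1.676 → |1.676 − 1.732| = 0.056
3: 2058/1167 ≈ 1.763 → |1.763 − 1.732| = 0.031

1, 3, 2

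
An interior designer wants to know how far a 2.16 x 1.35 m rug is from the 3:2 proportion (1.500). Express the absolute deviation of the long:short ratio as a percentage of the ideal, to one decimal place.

6.7%

Ratio = 2.16 / 1.35 ≈ 1.6000.
Ideal 3:2 = 1.5000. |1.6000 − 1.5000| / 1.5000 ≈ 6.67% → 6.7%.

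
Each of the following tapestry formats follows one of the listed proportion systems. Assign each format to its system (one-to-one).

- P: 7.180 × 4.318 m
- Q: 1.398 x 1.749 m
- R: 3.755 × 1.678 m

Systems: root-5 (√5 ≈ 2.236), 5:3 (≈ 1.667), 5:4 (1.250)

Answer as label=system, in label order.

P = 7.180/4.318 ≈ 1.663 → 5:3 (1.667)
Q = 1.749/1.398 ≈ 1.251 → 5:4 (1.250)
R = 3.755/1.678 ≈ 2.238 → root-5 (2.236)

P=5:3, Q=5:4, R=root-5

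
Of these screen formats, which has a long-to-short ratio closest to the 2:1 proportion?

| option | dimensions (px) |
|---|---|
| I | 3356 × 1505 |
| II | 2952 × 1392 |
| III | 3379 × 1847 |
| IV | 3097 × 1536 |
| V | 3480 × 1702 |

IV

Target 2:1 ≈ 2.000.
I: 2.230 (Δ0.230)  II: 2.121 (Δ0.121)  III: 1.829 (Δ0.171)  IV: 2.016 (Δ0.016)  V: 2.045 (Δ0.045)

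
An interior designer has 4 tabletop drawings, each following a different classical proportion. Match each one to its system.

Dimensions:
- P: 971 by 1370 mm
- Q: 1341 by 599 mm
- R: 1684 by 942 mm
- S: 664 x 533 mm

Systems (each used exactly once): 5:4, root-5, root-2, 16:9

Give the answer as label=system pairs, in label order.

P=root-2, Q=root-5, R=16:9, S=5:4

P = 1370/971 ≈ 1.411 → root-2 (1.414)
Q = 1341/599 ≈ 2.239 → root-5 (2.236)
R = 1684/942 ≈ 1.788 → 16:9 (1.778)
S = 664/533 ≈ 1.246 → 5:4 (1.250)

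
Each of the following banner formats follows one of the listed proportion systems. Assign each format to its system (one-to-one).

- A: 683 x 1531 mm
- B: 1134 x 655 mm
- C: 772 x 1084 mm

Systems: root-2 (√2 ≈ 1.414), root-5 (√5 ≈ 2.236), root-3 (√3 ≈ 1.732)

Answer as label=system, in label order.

Ratios: A ≈ 2.242; B ≈ 1.731; C ≈ 1.404.
Targets: root-2 ≈ 1.414; root-5 ≈ 2.236; root-3 ≈ 1.732.

A=root-5, B=root-3, C=root-2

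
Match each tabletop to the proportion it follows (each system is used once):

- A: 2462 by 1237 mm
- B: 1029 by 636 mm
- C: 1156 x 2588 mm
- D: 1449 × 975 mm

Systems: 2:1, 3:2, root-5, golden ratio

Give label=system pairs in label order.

Ratios: A ≈ 1.990; B ≈ 1.618; C ≈ 2.239; D ≈ 1.486.
Targets: 2:1 ≈ 2.000; 3:2 ≈ 1.500; root-5 ≈ 2.236; golden ratio ≈ 1.618.

A=2:1, B=golden ratio, C=root-5, D=3:2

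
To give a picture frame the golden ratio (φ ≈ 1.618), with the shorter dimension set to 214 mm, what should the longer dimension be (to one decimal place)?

golden ratio ≈ 1.61803.
Longer side = 214 × 1.61803 ≈ 346.258 → 346.3 mm.

346.3 mm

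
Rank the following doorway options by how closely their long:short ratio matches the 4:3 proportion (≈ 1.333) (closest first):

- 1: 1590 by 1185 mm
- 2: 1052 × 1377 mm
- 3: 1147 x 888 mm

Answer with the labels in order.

1, 2, 3

Ratios: 1 = 1590 / 1185 ≈ 1.342; 2 = 1377 / 1052 ≈ 1.309; 3 = 1147 / 888 ≈ 1.292.
|Δ from 1.333|: 1 0.009; 2 0.024; 3 0.041.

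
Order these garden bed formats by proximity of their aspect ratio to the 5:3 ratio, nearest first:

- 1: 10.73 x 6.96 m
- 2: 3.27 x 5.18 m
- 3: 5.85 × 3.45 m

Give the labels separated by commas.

3, 2, 1

Ratios: 1 = 10.73 / 6.96 ≈ 1.542; 2 = 5.18 / 3.27 ≈ 1.584; 3 = 5.85 / 3.45 ≈ 1.696.
|Δ from 1.667|: 1 0.125; 2 0.083; 3 0.029.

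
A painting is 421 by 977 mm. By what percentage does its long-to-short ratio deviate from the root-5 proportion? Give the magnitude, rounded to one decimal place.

Ratio = 977 / 421 ≈ 2.3207.
Ideal root-5 ≈ 2.2361. |2.3207 − 2.2361| / 2.2361 ≈ 3.78% → 3.8%.

3.8%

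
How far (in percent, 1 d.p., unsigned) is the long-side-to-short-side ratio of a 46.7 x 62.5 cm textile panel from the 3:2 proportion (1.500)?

Ratio = 62.5 / 46.7 ≈ 1.3383.
Ideal 3:2 = 1.5000. |1.3383 − 1.5000| / 1.5000 ≈ 10.78% → 10.8%.

10.8%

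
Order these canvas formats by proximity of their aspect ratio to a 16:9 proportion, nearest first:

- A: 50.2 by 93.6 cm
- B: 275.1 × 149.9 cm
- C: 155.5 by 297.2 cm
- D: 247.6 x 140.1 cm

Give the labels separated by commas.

A: 93.6/50.2 ≈ 1.865 → |1.865 − 1.778| = 0.087
B: 275.1/149.9 ≈ 1.835 → |1.835 − 1.778| = 0.057
C: 297.2/155.5 ≈ 1.911 → |1.911 − 1.778| = 0.133
D: 247.6/140.1 ≈ 1.767 → |1.767 − 1.778| = 0.011

D, B, A, C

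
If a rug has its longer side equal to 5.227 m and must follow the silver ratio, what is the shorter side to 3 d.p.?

2.165 m

silver ratio ≈ 2.41421.
Shorter side = 5.227 ÷ 2.41421 ≈ 2.16510 → 2.165 m.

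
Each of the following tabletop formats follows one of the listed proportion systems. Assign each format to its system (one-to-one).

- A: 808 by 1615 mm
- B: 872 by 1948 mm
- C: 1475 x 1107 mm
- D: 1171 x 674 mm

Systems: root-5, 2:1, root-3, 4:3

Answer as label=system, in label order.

A = 1615/808 ≈ 1.999 → 2:1 (2.000)
B = 1948/872 ≈ 2.234 → root-5 (2.236)
C = 1475/1107 ≈ 1.332 → 4:3 (1.333)
D = 1171/674 ≈ 1.737 → root-3 (1.732)

A=2:1, B=root-5, C=4:3, D=root-3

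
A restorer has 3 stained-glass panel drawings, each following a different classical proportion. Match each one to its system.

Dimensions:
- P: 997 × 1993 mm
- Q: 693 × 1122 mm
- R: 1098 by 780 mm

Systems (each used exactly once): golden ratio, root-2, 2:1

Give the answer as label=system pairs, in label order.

P=2:1, Q=golden ratio, R=root-2

Ratios: P ≈ 1.999; Q ≈ 1.619; R ≈ 1.408.
Targets: golden ratio ≈ 1.618; root-2 ≈ 1.414; 2:1 ≈ 2.000.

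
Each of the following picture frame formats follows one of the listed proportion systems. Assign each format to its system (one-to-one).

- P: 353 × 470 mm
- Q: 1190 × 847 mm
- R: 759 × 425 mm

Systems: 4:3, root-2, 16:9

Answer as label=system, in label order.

P=4:3, Q=root-2, R=16:9

Ratios: P ≈ 1.331; Q ≈ 1.405; R ≈ 1.786.
Targets: 4:3 ≈ 1.333; root-2 ≈ 1.414; 16:9 ≈ 1.778.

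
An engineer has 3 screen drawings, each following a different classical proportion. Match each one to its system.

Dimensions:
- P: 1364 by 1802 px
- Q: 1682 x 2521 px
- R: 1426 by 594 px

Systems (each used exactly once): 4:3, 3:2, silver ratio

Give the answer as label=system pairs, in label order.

P=4:3, Q=3:2, R=silver ratio

Ratios: P ≈ 1.321; Q ≈ 1.499; R ≈ 2.401.
Targets: 4:3 ≈ 1.333; 3:2 ≈ 1.500; silver ratio ≈ 2.414.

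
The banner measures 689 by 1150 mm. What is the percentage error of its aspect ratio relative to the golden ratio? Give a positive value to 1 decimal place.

3.2%

Ratio = 1150 / 689 ≈ 1.6691.
Ideal golden ratio ≈ 1.6180. |1.6691 − 1.6180| / 1.6180 ≈ 3.16% → 3.2%.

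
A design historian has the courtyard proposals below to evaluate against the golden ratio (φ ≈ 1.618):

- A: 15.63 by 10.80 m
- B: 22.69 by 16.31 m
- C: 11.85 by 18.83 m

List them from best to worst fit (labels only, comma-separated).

A: 15.63/10.80 ≈ 1.447 → |1.447 − 1.618| = 0.171
B: 22.69/16.31 ≈ 1.391 → |1.391 − 1.618| = 0.227
C: 18.83/11.85 ≈ 1.589 → |1.589 − 1.618| = 0.029

C, A, B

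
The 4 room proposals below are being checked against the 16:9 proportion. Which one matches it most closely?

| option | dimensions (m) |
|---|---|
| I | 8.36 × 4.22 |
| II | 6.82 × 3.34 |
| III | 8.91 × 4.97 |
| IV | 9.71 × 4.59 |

Target 16:9 ≈ 1.778.
I: 1.981 (Δ0.203)  II: 2.042 (Δ0.264)  III: 1.793 (Δ0.015)  IV: 2.115 (Δ0.337)

III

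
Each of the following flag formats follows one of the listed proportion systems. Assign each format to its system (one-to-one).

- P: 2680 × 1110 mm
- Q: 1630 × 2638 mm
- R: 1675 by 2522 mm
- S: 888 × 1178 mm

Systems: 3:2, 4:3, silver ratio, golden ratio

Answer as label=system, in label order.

Ratios: P ≈ 2.414; Q ≈ 1.618; R ≈ 1.506; S ≈ 1.327.
Targets: 3:2 ≈ 1.500; 4:3 ≈ 1.333; silver ratio ≈ 2.414; golden ratio ≈ 1.618.

P=silver ratio, Q=golden ratio, R=3:2, S=4:3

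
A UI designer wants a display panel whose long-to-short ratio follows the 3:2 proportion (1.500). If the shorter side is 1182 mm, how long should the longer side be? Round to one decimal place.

1773.0 mm

3:2 = 1.50000.
Longer side = 1182 × 1.50000 ≈ 1773.000 → 1773.0 mm.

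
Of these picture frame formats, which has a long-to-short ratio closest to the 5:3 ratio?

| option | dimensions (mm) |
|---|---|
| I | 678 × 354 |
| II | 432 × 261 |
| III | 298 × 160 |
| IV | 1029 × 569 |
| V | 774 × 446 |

Target 5:3 ≈ 1.667.
I: 1.915 (Δ0.248)  II: 1.655 (Δ0.012)  III: 1.863 (Δ0.196)  IV: 1.808 (Δ0.141)  V: 1.735 (Δ0.068)

II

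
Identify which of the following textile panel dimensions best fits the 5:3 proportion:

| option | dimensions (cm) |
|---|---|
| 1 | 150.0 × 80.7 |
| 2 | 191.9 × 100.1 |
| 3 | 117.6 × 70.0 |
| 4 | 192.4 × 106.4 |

Target 5:3 ≈ 1.667.
1: 1.859 (Δ0.192)  2: 1.917 (Δ0.250)  3: 1.680 (Δ0.013)  4: 1.808 (Δ0.141)

3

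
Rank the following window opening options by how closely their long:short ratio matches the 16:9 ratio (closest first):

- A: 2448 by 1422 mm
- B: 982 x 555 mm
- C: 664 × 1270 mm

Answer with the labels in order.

Ratios: A = 2448 / 1422 ≈ 1.722; B = 982 / 555 ≈ 1.769; C = 1270 / 664 ≈ 1.913.
|Δ from 1.778|: A 0.056; B 0.009; C 0.135.

B, A, C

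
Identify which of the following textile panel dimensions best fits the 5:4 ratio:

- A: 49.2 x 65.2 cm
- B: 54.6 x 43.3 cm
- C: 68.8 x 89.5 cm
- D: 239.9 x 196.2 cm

Target 5:4 ≈ 1.250.
A: 1.325 (Δ0.075)  B: 1.261 (Δ0.011)  C: 1.301 (Δ0.051)  D: 1.223 (Δ0.027)

B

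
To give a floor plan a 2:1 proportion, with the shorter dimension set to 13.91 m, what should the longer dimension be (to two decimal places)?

27.82 m

2:1 = 2.00000.
Longer side = 13.91 × 2.00000 ≈ 27.8200 → 27.82 m.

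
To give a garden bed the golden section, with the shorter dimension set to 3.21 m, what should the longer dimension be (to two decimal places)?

golden ratio ≈ 1.61803.
Longer side = 3.21 × 1.61803 ≈ 5.1939 → 5.19 m.

5.19 m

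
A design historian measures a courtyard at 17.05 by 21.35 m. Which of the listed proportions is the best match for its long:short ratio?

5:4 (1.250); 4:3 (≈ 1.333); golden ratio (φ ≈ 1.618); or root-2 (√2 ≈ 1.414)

Ratio = 21.35 / 17.05 ≈ 1.252.
Distances: 5:4 1.250 (Δ 0.002); 4:3 1.333 (Δ 0.081); golden ratio 1.618 (Δ 0.366); root-2 1.414 (Δ 0.162).

5:4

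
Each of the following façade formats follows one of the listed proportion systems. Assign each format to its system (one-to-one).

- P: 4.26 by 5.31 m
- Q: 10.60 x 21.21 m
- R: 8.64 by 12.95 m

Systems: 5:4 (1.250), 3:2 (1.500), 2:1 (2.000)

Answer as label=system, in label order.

Ratios: P ≈ 1.246; Q ≈ 2.001; R ≈ 1.499.
Targets: 5:4 ≈ 1.250; 3:2 ≈ 1.500; 2:1 ≈ 2.000.

P=5:4, Q=2:1, R=3:2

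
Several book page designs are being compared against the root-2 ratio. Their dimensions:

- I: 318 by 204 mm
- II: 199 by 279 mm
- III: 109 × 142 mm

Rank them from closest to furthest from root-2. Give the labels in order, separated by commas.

Ratios: I = 318 / 204 ≈ 1.559; II = 279 / 199 ≈ 1.402; III = 142 / 109 ≈ 1.303.
|Δ from 1.414|: I 0.145; II 0.012; III 0.111.

II, III, I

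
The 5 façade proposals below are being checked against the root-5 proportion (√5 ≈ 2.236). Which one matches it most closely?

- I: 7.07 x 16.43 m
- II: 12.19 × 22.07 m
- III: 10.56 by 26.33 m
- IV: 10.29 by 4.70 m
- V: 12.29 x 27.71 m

Ratios (long/short): I ≈ 2.324; II ≈ 1.811; III ≈ 2.493; IV ≈ 2.189; V ≈ 2.255.
root-5 ≈ 2.236; option V is nearest (Δ 0.019).

V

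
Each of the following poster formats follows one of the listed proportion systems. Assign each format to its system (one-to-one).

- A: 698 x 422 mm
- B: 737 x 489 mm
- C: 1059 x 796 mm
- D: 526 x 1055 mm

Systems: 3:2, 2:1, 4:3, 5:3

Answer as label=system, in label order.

A=5:3, B=3:2, C=4:3, D=2:1

A = 698/422 ≈ 1.654 → 5:3 (1.667)
B = 737/489 ≈ 1.507 → 3:2 (1.500)
C = 1059/796 ≈ 1.330 → 4:3 (1.333)
D = 1055/526 ≈ 2.006 → 2:1 (2.000)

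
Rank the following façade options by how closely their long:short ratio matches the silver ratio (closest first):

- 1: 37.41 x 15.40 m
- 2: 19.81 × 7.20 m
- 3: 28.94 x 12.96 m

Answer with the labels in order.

1, 3, 2

1: 37.41/15.40 ≈ 2.429 → |2.429 − 2.414| = 0.015
2: 19.81/7.20 ≈ 2.751 → |2.751 − 2.414| = 0.337
3: 28.94/12.96 ≈ 2.233 → |2.233 − 2.414| = 0.181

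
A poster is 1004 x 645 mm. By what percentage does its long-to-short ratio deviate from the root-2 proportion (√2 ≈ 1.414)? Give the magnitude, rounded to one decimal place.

10.1%

Ratio = 1004 / 645 ≈ 1.5566.
Ideal root-2 ≈ 1.4142. |1.5566 − 1.4142| / 1.4142 ≈ 10.07% → 10.1%.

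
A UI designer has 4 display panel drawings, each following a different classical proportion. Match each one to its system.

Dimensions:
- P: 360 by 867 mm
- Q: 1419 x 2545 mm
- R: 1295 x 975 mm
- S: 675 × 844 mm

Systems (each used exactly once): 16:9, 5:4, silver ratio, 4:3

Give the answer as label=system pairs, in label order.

P = 867/360 ≈ 2.408 → silver ratio (2.414)
Q = 2545/1419 ≈ 1.794 → 16:9 (1.778)
R = 1295/975 ≈ 1.328 → 4:3 (1.333)
S = 844/675 ≈ 1.250 → 5:4 (1.250)

P=silver ratio, Q=16:9, R=4:3, S=5:4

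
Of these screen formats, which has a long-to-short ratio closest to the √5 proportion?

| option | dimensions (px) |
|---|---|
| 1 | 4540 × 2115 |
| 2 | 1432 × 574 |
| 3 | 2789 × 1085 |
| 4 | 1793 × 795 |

4

Target root-5 ≈ 2.236.
1: 2.147 (Δ0.089)  2: 2.495 (Δ0.259)  3: 2.571 (Δ0.335)  4: 2.255 (Δ0.019)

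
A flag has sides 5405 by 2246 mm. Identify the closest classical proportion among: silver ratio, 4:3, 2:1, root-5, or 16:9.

5405/2246 ≈ 2.407. Nearest candidates are silver ratio (2.414, off by 0.007) and root-5 (2.236, off by 0.171).

silver ratio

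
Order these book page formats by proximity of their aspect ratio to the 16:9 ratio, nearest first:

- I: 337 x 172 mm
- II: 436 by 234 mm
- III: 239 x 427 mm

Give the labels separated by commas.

Ratios: I = 337 / 172 ≈ 1.959; II = 436 / 234 ≈ 1.863; III = 427 / 239 ≈ 1.787.
|Δ from 1.778|: I 0.181; II 0.085; III 0.009.

III, II, I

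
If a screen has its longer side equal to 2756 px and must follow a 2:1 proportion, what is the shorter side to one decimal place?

1378.0 px

2:1 = 2.00000.
Shorter side = 2756 ÷ 2.00000 ≈ 1378.000 → 1378.0 px.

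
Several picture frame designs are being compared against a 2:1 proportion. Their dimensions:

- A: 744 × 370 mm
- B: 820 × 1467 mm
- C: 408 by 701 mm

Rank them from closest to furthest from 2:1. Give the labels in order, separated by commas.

Ratios: A = 744 / 370 ≈ 2.011; B = 1467 / 820 ≈ 1.789; C = 701 / 408 ≈ 1.718.
|Δ from 2.000|: A 0.011; B 0.211; C 0.282.

A, B, C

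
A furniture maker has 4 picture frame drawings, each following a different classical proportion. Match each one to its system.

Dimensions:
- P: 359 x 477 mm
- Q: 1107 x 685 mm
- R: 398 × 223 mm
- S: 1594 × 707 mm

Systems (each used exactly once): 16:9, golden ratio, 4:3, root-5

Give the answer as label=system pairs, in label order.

Ratios: P ≈ 1.329; Q ≈ 1.616; R ≈ 1.785; S ≈ 2.255.
Targets: 16:9 ≈ 1.778; golden ratio ≈ 1.618; 4:3 ≈ 1.333; root-5 ≈ 2.236.

P=4:3, Q=golden ratio, R=16:9, S=root-5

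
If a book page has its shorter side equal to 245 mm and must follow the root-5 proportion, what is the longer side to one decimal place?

root-5 ≈ 2.23607.
Longer side = 245 × 2.23607 ≈ 547.837 → 547.8 mm.

547.8 mm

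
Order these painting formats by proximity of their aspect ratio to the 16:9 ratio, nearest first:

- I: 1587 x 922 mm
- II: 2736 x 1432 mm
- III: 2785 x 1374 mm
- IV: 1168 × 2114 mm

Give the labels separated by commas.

IV, I, II, III

Ratios: I = 1587 / 922 ≈ 1.721; II = 2736 / 1432 ≈ 1.911; III = 2785 / 1374 ≈ 2.027; IV = 2114 / 1168 ≈ 1.810.
|Δ from 1.778|: I 0.057; II 0.133; III 0.249; IV 0.032.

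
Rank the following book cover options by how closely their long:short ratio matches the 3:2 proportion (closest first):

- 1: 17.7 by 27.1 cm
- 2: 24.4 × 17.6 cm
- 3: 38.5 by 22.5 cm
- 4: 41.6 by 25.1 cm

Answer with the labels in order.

1, 2, 4, 3

1: 27.1/17.7 ≈ 1.531 → |1.531 − 1.500| = 0.031
2: 24.4/17.6 ≈ 1.386 → |1.386 − 1.500| = 0.114
3: 38.5/22.5 ≈ 1.711 → |1.711 − 1.500| = 0.211
4: 41.6/25.1 ≈ 1.657 → |1.657 − 1.500| = 0.157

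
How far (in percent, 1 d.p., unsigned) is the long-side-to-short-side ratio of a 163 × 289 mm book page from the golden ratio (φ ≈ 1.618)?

9.6%

Ratio = 289 / 163 ≈ 1.7730.
Ideal golden ratio ≈ 1.6180. |1.7730 − 1.6180| / 1.6180 ≈ 9.58% → 9.6%.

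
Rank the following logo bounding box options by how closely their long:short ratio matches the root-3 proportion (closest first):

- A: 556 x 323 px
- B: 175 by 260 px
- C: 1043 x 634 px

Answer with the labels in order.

A, C, B

A: 556/323 ≈ 1.721 → |1.721 − 1.732| = 0.011
B: 260/175 ≈ 1.486 → |1.486 − 1.732| = 0.246
C: 1043/634 ≈ 1.645 → |1.645 − 1.732| = 0.087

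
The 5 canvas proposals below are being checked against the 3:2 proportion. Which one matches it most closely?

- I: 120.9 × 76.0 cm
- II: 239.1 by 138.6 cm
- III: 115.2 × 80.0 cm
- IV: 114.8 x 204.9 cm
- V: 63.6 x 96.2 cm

Ratios (long/short): I ≈ 1.591; II ≈ 1.725; III ≈ 1.440; IV ≈ 1.785; V ≈ 1.513.
3:2 ≈ 1.500; option V is nearest (Δ 0.013).

V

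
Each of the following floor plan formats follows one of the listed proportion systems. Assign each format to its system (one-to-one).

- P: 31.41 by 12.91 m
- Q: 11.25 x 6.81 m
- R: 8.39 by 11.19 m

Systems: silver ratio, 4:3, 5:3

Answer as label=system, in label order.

Ratios: P ≈ 2.433; Q ≈ 1.652; R ≈ 1.334.
Targets: silver ratio ≈ 2.414; 4:3 ≈ 1.333; 5:3 ≈ 1.667.

P=silver ratio, Q=5:3, R=4:3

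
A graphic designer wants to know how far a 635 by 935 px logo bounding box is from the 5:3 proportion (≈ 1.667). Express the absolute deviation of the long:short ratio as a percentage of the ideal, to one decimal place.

Ratio = 935 / 635 ≈ 1.4724.
Ideal 5:3 ≈ 1.6667. |1.4724 − 1.6667| / 1.6667 ≈ 11.66% → 11.7%.

11.7%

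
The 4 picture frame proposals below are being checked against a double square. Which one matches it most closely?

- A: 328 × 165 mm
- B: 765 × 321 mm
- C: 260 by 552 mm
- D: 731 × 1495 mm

A

Target 2:1 ≈ 2.000.
A: 1.988 (Δ0.012)  B: 2.383 (Δ0.383)  C: 2.123 (Δ0.123)  D: 2.045 (Δ0.045)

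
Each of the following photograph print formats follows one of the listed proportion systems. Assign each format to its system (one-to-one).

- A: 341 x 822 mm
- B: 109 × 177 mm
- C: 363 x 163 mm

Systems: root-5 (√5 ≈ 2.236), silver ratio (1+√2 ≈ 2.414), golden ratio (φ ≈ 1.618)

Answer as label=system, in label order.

A=silver ratio, B=golden ratio, C=root-5

Ratios: A ≈ 2.411; B ≈ 1.624; C ≈ 2.227.
Targets: root-5 ≈ 2.236; silver ratio ≈ 2.414; golden ratio ≈ 1.618.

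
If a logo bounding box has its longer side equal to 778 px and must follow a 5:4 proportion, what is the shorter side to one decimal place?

622.4 px

5:4 = 1.25000.
Shorter side = 778 ÷ 1.25000 ≈ 622.400 → 622.4 px.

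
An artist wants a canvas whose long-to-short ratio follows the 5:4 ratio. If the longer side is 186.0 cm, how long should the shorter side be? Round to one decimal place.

148.8 cm

5:4 = 1.25000.
Shorter side = 186.0 ÷ 1.25000 ≈ 148.800 → 148.8 cm.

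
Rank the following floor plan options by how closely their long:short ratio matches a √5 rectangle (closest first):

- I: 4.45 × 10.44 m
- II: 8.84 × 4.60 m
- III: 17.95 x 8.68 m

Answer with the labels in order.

I: 10.44/4.45 ≈ 2.346 → |2.346 − 2.236| = 0.110
II: 8.84/4.60 ≈ 1.922 → |1.922 − 2.236| = 0.314
III: 17.95/8.68 ≈ 2.068 → |2.068 − 2.236| = 0.168

I, III, II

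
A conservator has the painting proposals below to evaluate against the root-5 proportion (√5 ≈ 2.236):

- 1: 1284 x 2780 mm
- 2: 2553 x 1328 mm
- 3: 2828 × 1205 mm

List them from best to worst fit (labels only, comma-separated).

Ratios: 1 = 2780 / 1284 ≈ 2.165; 2 = 2553 / 1328 ≈ 1.922; 3 = 2828 / 1205 ≈ 2.347.
|Δ from 2.236|: 1 0.071; 2 0.314; 3 0.111.

1, 3, 2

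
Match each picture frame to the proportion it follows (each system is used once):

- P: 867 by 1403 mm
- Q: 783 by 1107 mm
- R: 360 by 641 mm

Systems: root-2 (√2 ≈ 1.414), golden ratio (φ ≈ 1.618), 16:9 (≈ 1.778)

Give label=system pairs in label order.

P=golden ratio, Q=root-2, R=16:9

P = 1403/867 ≈ 1.618 → golden ratio (1.618)
Q = 1107/783 ≈ 1.414 → root-2 (1.414)
R = 641/360 ≈ 1.781 → 16:9 (1.778)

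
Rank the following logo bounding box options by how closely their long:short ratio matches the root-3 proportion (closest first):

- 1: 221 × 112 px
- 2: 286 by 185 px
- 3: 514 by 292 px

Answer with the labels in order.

3, 2, 1

1: 221/112 ≈ 1.973 → |1.973 − 1.732| = 0.241
2: 286/185 ≈ 1.546 → |1.546 − 1.732| = 0.186
3: 514/292 ≈ 1.760 → |1.760 − 1.732| = 0.028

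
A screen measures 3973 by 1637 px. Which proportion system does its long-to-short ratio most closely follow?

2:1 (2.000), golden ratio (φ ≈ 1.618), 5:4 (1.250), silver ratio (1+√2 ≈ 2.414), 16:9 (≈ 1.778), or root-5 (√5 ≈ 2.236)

silver ratio

3973/1637 ≈ 2.427. Nearest candidates are silver ratio (2.414, off by 0.013) and root-5 (2.236, off by 0.191).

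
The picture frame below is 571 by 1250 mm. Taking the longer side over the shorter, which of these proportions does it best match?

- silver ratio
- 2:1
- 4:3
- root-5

root-5

1250/571 ≈ 2.189. Nearest candidates are root-5 (2.236, off by 0.047) and 2:1 (2.000, off by 0.189).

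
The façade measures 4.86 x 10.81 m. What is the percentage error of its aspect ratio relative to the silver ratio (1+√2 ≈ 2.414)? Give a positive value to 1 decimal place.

7.9%

Ratio = 10.81 / 4.86 ≈ 2.2243.
Ideal silver ratio ≈ 2.4142. |2.2243 − 2.4142| / 2.4142 ≈ 7.87% → 7.9%.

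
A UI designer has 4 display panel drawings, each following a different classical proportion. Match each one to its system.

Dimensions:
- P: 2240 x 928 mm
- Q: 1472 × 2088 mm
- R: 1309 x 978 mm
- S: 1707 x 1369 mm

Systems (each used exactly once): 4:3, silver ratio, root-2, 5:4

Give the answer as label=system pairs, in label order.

Ratios: P ≈ 2.414; Q ≈ 1.418; R ≈ 1.338; S ≈ 1.247.
Targets: 4:3 ≈ 1.333; silver ratio ≈ 2.414; root-2 ≈ 1.414; 5:4 ≈ 1.250.

P=silver ratio, Q=root-2, R=4:3, S=5:4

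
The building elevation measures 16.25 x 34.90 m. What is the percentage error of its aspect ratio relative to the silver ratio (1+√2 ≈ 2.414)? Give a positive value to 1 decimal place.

11.0%

Ratio = 34.90 / 16.25 ≈ 2.1477.
Ideal silver ratio ≈ 2.4142. |2.1477 − 2.4142| / 2.4142 ≈ 11.04% → 11.0%.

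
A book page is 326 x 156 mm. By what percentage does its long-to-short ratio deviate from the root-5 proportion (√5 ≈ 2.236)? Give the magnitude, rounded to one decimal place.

6.5%

Ratio = 326 / 156 ≈ 2.0897.
Ideal root-5 ≈ 2.2361. |2.0897 − 2.2361| / 2.2361 ≈ 6.55% → 6.5%.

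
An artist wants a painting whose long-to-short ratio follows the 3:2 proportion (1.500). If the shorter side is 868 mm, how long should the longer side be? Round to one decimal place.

1302.0 mm

3:2 = 1.50000.
Longer side = 868 × 1.50000 ≈ 1302.000 → 1302.0 mm.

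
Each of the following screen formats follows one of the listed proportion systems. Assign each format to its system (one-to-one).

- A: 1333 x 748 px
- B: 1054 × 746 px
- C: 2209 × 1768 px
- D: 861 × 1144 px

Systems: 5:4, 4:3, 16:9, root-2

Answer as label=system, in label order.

Ratios: A ≈ 1.782; B ≈ 1.413; C ≈ 1.249; D ≈ 1.329.
Targets: 5:4 ≈ 1.250; 4:3 ≈ 1.333; 16:9 ≈ 1.778; root-2 ≈ 1.414.

A=16:9, B=root-2, C=5:4, D=4:3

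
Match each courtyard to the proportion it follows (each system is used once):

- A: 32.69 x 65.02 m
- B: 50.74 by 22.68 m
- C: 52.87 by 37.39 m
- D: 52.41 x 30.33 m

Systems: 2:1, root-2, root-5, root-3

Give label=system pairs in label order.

A=2:1, B=root-5, C=root-2, D=root-3

A = 65.02/32.69 ≈ 1.989 → 2:1 (2.000)
B = 50.74/22.68 ≈ 2.237 → root-5 (2.236)
C = 52.87/37.39 ≈ 1.414 → root-2 (1.414)
D = 52.41/30.33 ≈ 1.728 → root-3 (1.732)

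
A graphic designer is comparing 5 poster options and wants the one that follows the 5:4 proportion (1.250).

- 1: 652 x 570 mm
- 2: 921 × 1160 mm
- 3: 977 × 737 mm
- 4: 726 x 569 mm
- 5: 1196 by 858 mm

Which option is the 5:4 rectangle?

2

Ratios (long/short): 1 ≈ 1.144; 2 ≈ 1.260; 3 ≈ 1.326; 4 ≈ 1.276; 5 ≈ 1.394.
5:4 ≈ 1.250; option 2 is nearest (Δ 0.010).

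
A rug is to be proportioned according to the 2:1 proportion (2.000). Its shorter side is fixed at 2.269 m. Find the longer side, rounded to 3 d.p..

4.538 m

2:1 = 2.00000.
Longer side = 2.269 × 2.00000 ≈ 4.53800 → 4.538 m.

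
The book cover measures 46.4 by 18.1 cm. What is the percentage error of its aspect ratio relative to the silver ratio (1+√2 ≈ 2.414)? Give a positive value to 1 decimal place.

6.2%

Ratio = 46.4 / 18.1 ≈ 2.5635.
Ideal silver ratio ≈ 2.4142. |2.5635 − 2.4142| / 2.4142 ≈ 6.18% → 6.2%.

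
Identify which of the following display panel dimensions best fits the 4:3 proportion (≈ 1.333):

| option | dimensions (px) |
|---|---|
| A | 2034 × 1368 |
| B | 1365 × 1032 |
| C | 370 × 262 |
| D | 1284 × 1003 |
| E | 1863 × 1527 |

B

Target 4:3 ≈ 1.333.
A: 1.487 (Δ0.154)  B: 1.323 (Δ0.010)  C: 1.412 (Δ0.079)  D: 1.280 (Δ0.053)  E: 1.220 (Δ0.113)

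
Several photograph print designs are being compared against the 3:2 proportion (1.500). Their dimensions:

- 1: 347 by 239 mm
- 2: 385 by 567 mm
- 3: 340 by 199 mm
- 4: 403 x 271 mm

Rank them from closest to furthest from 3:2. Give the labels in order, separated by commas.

4, 2, 1, 3

Ratios: 1 = 347 / 239 ≈ 1.452; 2 = 567 / 385 ≈ 1.473; 3 = 340 / 199 ≈ 1.709; 4 = 403 / 271 ≈ 1.487.
|Δ from 1.500|: 1 0.048; 2 0.027; 3 0.209; 4 0.013.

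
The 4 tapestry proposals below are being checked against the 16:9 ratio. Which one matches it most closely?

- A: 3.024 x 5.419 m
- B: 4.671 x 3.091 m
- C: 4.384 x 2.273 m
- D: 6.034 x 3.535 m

Ratios (long/short): A ≈ 1.792; B ≈ 1.511; C ≈ 1.929; D ≈ 1.707.
16:9 ≈ 1.778; option A is nearest (Δ 0.014).

A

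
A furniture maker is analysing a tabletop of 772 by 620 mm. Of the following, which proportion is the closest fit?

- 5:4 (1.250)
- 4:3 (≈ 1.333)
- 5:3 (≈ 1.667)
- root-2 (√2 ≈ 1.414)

Ratio = 772 / 620 ≈ 1.245.
Distances: 5:4 1.250 (Δ 0.005); 4:3 1.333 (Δ 0.088); 5:3 1.667 (Δ 0.422); root-2 1.414 (Δ 0.169).

5:4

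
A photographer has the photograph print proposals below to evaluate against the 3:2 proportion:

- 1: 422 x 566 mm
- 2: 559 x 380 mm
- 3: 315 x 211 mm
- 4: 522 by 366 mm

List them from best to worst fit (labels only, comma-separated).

1: 566/422 ≈ 1.341 → |1.341 − 1.500| = 0.159
2: 559/380 ≈ 1.471 → |1.471 − 1.500| = 0.029
3: 315/211 ≈ 1.493 → |1.493 − 1.500| = 0.007
4: 522/366 ≈ 1.426 → |1.426 − 1.500| = 0.074

3, 2, 4, 1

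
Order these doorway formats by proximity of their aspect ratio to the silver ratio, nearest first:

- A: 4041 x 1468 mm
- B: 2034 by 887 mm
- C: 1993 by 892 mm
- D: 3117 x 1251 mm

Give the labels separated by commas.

Ratios: A = 4041 / 1468 ≈ 2.753; B = 2034 / 887 ≈ 2.293; C = 1993 / 892 ≈ 2.234; D = 3117 / 1251 ≈ 2.492.
|Δ from 2.414|: A 0.339; B 0.121; C 0.180; D 0.078.

D, B, C, A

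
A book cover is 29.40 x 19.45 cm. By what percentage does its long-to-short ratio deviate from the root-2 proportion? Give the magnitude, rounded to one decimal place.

Ratio = 29.40 / 19.45 ≈ 1.5116.
Ideal root-2 ≈ 1.4142. |1.5116 − 1.4142| / 1.4142 ≈ 6.89% → 6.9%.

6.9%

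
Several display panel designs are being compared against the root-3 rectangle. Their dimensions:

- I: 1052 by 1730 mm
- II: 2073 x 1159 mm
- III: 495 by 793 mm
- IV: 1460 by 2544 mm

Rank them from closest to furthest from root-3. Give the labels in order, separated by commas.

IV, II, I, III

I: 1730/1052 ≈ 1.644 → |1.644 − 1.732| = 0.088
II: 2073/1159 ≈ 1.789 → |1.789 − 1.732| = 0.057
III: 793/495 ≈ 1.602 → |1.602 − 1.732| = 0.130
IV: 2544/1460 ≈ 1.742 → |1.742 − 1.732| = 0.010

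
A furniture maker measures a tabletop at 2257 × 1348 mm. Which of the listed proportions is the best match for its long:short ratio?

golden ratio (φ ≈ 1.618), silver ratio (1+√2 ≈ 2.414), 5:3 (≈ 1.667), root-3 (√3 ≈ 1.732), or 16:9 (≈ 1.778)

5:3

2257/1348 ≈ 1.674. Nearest candidates are 5:3 (1.667, off by 0.007) and golden ratio (1.618, off by 0.056).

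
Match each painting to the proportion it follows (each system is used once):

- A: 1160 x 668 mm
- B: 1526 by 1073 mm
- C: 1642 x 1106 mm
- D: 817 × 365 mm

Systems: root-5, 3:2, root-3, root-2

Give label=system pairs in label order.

A=root-3, B=root-2, C=3:2, D=root-5

A = 1160/668 ≈ 1.737 → root-3 (1.732)
B = 1526/1073 ≈ 1.422 → root-2 (1.414)
C = 1642/1106 ≈ 1.485 → 3:2 (1.500)
D = 817/365 ≈ 2.238 → root-5 (2.236)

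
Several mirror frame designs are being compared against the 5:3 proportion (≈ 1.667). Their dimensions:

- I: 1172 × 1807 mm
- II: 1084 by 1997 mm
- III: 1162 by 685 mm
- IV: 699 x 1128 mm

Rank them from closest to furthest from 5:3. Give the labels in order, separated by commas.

III, IV, I, II

Ratios: I = 1807 / 1172 ≈ 1.542; II = 1997 / 1084 ≈ 1.842; III = 1162 / 685 ≈ 1.696; IV = 1128 / 699 ≈ 1.614.
|Δ from 1.667|: I 0.125; II 0.175; III 0.029; IV 0.053.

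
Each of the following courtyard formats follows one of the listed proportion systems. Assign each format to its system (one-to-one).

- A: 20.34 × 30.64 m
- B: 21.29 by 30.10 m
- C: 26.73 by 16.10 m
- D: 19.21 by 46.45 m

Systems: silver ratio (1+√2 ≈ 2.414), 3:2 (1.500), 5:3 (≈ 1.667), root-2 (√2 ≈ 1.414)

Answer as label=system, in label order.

A=3:2, B=root-2, C=5:3, D=silver ratio

A = 30.64/20.34 ≈ 1.506 → 3:2 (1.500)
B = 30.10/21.29 ≈ 1.414 → root-2 (1.414)
C = 26.73/16.10 ≈ 1.660 → 5:3 (1.667)
D = 46.45/19.21 ≈ 2.418 → silver ratio (2.414)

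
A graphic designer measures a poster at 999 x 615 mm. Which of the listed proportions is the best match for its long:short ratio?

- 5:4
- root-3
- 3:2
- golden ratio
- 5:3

golden ratio

999/615 ≈ 1.624. Nearest candidates are golden ratio (1.618, off by 0.006) and 5:3 (1.667, off by 0.043).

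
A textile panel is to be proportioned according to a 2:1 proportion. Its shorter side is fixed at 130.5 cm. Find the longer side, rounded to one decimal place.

261.0 cm

2:1 = 2.00000.
Longer side = 130.5 × 2.00000 ≈ 261.000 → 261.0 cm.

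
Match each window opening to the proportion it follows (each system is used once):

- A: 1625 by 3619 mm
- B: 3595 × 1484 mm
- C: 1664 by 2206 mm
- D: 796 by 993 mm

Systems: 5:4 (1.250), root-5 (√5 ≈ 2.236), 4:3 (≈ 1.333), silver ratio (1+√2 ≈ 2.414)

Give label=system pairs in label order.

A=root-5, B=silver ratio, C=4:3, D=5:4

A = 3619/1625 ≈ 2.227 → root-5 (2.236)
B = 3595/1484 ≈ 2.423 → silver ratio (2.414)
C = 2206/1664 ≈ 1.326 → 4:3 (1.333)
D = 993/796 ≈ 1.247 → 5:4 (1.250)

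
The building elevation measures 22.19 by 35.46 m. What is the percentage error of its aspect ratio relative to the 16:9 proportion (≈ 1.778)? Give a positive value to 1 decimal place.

10.1%

Ratio = 35.46 / 22.19 ≈ 1.5980.
Ideal 16:9 ≈ 1.7778. |1.5980 − 1.7778| / 1.7778 ≈ 10.11% → 10.1%.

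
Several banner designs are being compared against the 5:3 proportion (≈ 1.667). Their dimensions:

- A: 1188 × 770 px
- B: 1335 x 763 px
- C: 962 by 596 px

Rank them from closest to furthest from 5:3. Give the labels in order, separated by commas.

Ratios: A = 1188 / 770 ≈ 1.543; B = 1335 / 763 ≈ 1.750; C = 962 / 596 ≈ 1.614.
|Δ from 1.667|: A 0.124; B 0.083; C 0.053.

C, B, A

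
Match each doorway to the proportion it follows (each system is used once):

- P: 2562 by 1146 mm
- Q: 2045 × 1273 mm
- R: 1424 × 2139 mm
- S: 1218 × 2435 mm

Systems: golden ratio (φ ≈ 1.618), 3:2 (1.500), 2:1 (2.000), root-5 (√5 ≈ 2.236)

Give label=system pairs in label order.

P=root-5, Q=golden ratio, R=3:2, S=2:1

P = 2562/1146 ≈ 2.236 → root-5 (2.236)
Q = 2045/1273 ≈ 1.606 → golden ratio (1.618)
R = 2139/1424 ≈ 1.502 → 3:2 (1.500)
S = 2435/1218 ≈ 1.999 → 2:1 (2.000)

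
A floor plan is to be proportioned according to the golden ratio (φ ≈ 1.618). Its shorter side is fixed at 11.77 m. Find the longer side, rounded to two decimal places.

19.04 m

golden ratio ≈ 1.61803.
Longer side = 11.77 × 1.61803 ≈ 19.0442 → 19.04 m.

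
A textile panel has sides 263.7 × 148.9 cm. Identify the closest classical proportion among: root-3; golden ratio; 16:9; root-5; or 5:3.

16:9

Ratio = 263.7 / 148.9 ≈ 1.771.
Distances: root-3 1.732 (Δ 0.039); golden ratio 1.618 (Δ 0.153); 16:9 1.778 (Δ 0.007); root-5 2.236 (Δ 0.465); 5:3 1.667 (Δ 0.104).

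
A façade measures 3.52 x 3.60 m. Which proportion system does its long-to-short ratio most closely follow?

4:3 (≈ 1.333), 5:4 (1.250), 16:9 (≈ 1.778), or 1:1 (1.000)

1:1

Ratio = 3.60 / 3.52 ≈ 1.023.
Distances: 4:3 1.333 (Δ 0.310); 5:4 1.250 (Δ 0.227); 16:9 1.778 (Δ 0.755); 1:1 1.000 (Δ 0.023).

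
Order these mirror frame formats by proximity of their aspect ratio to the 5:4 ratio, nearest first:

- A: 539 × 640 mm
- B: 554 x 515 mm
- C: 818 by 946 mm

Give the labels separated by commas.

A, C, B

Ratios: A = 640 / 539 ≈ 1.187; B = 554 / 515 ≈ 1.076; C = 946 / 818 ≈ 1.156.
|Δ from 1.250|: A 0.063; B 0.174; C 0.094.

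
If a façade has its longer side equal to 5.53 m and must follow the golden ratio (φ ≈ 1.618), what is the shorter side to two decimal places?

3.42 m

golden ratio ≈ 1.61803.
Shorter side = 5.53 ÷ 1.61803 ≈ 3.4177 → 3.42 m.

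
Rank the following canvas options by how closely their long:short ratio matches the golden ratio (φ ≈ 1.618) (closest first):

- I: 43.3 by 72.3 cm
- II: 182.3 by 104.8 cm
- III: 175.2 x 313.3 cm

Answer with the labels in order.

Ratios: I = 72.3 / 43.3 ≈ 1.670; II = 182.3 / 104.8 ≈ 1.740; III = 313.3 / 175.2 ≈ 1.788.
|Δ from 1.618|: I 0.052; II 0.122; III 0.170.

I, II, III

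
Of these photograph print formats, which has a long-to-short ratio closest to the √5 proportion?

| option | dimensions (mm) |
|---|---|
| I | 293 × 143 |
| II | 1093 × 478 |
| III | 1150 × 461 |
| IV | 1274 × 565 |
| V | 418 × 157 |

IV

Ratios (long/short): I ≈ 2.049; II ≈ 2.287; III ≈ 2.495; IV ≈ 2.255; V ≈ 2.662.
root-5 ≈ 2.236; option IV is nearest (Δ 0.019).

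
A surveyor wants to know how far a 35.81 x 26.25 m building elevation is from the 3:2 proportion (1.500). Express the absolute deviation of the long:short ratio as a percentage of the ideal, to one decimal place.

9.1%

Ratio = 35.81 / 26.25 ≈ 1.3642.
Ideal 3:2 = 1.5000. |1.3642 − 1.5000| / 1.5000 ≈ 9.05% → 9.1%.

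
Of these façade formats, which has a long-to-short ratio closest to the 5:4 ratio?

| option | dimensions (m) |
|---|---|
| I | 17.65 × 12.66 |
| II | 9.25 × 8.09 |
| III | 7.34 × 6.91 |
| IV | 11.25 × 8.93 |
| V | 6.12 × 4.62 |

Target 5:4 ≈ 1.250.
I: 1.394 (Δ0.144)  II: 1.143 (Δ0.107)  III: 1.062 (Δ0.188)  IV: 1.260 (Δ0.010)  V: 1.325 (Δ0.075)

IV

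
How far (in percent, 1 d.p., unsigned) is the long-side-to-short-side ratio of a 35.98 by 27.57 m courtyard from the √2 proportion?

7.7%

Ratio = 35.98 / 27.57 ≈ 1.3050.
Ideal root-2 ≈ 1.4142. |1.3050 − 1.4142| / 1.4142 ≈ 7.72% → 7.7%.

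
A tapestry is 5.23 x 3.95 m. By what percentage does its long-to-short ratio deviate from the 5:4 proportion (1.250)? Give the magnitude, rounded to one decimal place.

Ratio = 5.23 / 3.95 ≈ 1.3241.
Ideal 5:4 = 1.2500. |1.3241 − 1.2500| / 1.2500 ≈ 5.93% → 5.9%.

5.9%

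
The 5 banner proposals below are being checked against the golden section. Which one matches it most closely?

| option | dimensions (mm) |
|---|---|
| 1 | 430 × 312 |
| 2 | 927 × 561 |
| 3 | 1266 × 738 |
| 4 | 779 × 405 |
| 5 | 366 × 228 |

Target golden ratio ≈ 1.618.
1: 1.378 (Δ0.240)  2: 1.652 (Δ0.034)  3: 1.715 (Δ0.097)  4: 1.923 (Δ0.305)  5: 1.605 (Δ0.013)

5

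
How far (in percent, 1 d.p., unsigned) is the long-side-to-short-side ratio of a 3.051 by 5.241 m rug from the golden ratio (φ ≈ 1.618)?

6.2%

Ratio = 5.241 / 3.051 ≈ 1.7178.
Ideal golden ratio ≈ 1.6180. |1.7178 − 1.6180| / 1.6180 ≈ 6.17% → 6.2%.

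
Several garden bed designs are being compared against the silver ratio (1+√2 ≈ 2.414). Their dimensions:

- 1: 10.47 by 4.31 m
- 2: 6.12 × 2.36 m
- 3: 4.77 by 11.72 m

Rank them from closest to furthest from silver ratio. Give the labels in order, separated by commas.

1, 3, 2

1: 10.47/4.31 ≈ 2.429 → |2.429 − 2.414| = 0.015
2: 6.12/2.36 ≈ 2.593 → |2.593 − 2.414| = 0.179
3: 11.72/4.77 ≈ 2.457 → |2.457 − 2.414| = 0.043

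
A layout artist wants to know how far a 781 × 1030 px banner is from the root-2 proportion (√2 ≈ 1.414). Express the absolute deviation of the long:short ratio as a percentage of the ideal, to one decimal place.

6.7%

Ratio = 1030 / 781 ≈ 1.3188.
Ideal root-2 ≈ 1.4142. |1.3188 − 1.4142| / 1.4142 ≈ 6.75% → 6.7%.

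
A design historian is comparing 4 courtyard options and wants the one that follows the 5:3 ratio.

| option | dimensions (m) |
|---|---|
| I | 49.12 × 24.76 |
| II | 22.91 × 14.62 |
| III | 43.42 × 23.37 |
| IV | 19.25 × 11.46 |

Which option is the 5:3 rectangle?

IV

Target 5:3 ≈ 1.667.
I: 1.984 (Δ0.317)  II: 1.567 (Δ0.100)  III: 1.858 (Δ0.191)  IV: 1.680 (Δ0.013)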